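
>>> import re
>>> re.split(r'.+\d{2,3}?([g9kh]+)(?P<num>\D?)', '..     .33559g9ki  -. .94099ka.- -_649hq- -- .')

['', 'h', 'q', '- -- .']

Pattern: one or more of any character, then 2 to 3 of a digit (lazy); then one or more of one of [g9kh] (captured); then optionally a non-digit (captured as 'num').
Matches to split on: at [0:40] → '..     .33559g9ki  -. .94099ka.- -_649hq'.
Because the pattern has a capturing group, `split` also inserts each captured text between the pieces.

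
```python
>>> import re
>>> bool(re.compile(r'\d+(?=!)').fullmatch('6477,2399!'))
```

Because the assertion is zero-width, the text it checks is not consumed and won't appear in the result.
For `fullmatch`, every character of the input must be accounted for by the pattern.
Here there's no way to consume every character, so the call returns None, and `bool(None)` is False.

False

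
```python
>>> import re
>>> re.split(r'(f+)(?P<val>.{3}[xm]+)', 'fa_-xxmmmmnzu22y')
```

['', 'f', 'a_-xxmmmm', 'nzu22y']

`re.split` interleaves the captured-group text with the surrounding fragments.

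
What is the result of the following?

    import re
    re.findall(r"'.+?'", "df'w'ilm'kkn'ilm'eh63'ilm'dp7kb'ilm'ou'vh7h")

With the lazy modifier that quantifier settles for the fewest repetitions that let the rest of the pattern succeed (the atoms after it are unaffected and can still be greedy).
Walking the string: at [2:5] → "'w'"; at [8:13] → "'kkn'"; at [16:22] → "'eh63'"; at [25:32] → "'dp7kb'"; at [35:39] → "'ou'".
Since nothing is captured, `findall` lists the 5 matched substrings directly.

["'w'", "'kkn'", "'eh63'", "'dp7kb'", "'ou'"]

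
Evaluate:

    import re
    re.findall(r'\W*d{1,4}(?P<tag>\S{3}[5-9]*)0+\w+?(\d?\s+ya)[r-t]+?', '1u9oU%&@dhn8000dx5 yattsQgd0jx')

[('hn8', '5 ya')]

With the lazy modifier that quantifier settles for the fewest repetitions that let the rest of the pattern succeed (the atoms after it are unaffected and can still be greedy).
With 2 capturing groups, `findall` returns a 2-tuple per match.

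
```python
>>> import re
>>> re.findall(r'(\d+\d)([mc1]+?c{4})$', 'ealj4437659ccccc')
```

The pattern matches one or more of a digit, then a digit (captured); then one or more of one of [mc1] (lazy), then exactly 4 of the literal 'c' (captured); then anchored at the end.
Walking the string: at [4:16] match '4437659ccccc', groups = ('4437659', 'ccccc').
Multiple groups make `findall` return tuples — one 2-tuple for the one match.

[('4437659', 'ccccc')]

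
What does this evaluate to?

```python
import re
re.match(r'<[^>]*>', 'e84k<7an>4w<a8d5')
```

None

With `match`, the pattern is implicitly anchored at the beginning.
Here the string doesn't start with a match, so the call returns None.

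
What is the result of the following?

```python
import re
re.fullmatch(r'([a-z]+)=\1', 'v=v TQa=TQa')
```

None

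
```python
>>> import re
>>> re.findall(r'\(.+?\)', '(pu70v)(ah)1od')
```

A non-greedy quantifier consumes as few characters as it can — just enough that the remainder of the pattern still matches from where it stops; whatever follows it matches normally.
`findall` yields the raw match text (2 of them) because the pattern has no groups.

['(pu70v)', '(ah)']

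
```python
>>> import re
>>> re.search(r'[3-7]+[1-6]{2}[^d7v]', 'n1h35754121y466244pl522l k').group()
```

Pattern: one or more of a character in [3-7]; then exactly 2 of a character in [1-6], then any character except [d7v].
`re.search` tries every starting position until one works.
The match spans [3:11] → '35754121'.

'35754121'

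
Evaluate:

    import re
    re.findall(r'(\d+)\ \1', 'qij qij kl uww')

The backreference `\1` re-matches whatever the first group consumed, character for character.
Because there's exactly one group, `findall` drops the full match and keeps group 1 from each hit.
Nothing in the string satisfies the pattern, so the list is empty.

[]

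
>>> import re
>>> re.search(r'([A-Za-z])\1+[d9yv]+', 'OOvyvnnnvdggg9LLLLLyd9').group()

'OOvyv'

After group 1 captures some text, `\1` only succeeds where that same text appears again.
The match spans [0:5] → 'OOvyv'.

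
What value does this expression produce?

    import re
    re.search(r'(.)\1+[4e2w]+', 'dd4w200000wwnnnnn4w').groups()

`\1` has to match the exact text group 1 already captured.
`re.search` tries every starting position until one works.
The match spans [0:5] → 'dd4w2'.
Captured: group 1 = 'd'.

('d',)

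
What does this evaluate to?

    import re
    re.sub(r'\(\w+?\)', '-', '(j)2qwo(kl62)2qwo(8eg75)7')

'-2qwo-2qwo-7'

Matches: at [0:3] → '(j)'; at [7:13] → '(kl62)'; at [17:24] → '(8eg75)'.
Every occurrence is swapped for '-'.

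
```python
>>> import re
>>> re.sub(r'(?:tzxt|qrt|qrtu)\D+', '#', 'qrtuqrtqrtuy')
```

'#'

Matches: at [0:12] → 'qrtuqrtqrtuy'.
Each match is replaced by '#'.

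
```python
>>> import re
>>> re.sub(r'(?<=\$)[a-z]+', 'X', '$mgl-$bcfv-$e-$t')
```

'$X-$X-$X-$X'

Lookahead/lookbehind check context without consuming it, so the matched span excludes the asserted characters.
Matches: at [1:4] → 'mgl'; at [6:10] → 'bcfv'; at [12:13] → 'e'; at [15:16] → 't'.
Every occurrence is swapped for 'X'.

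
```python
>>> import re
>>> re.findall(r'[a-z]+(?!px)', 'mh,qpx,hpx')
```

Because the assertion is negative and zero-width, positions next to the forbidden text are skipped.
`findall` yields the raw match text (3 of them) because the pattern has no groups.

['mh', 'qpx', 'hpx']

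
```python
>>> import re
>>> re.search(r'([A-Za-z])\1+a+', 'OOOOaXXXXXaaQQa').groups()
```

('O',)

A backreference is literal: `\1` must see the identical characters the first group matched.
`re.search` scans for the first position where the pattern succeeds.
The match spans [0:5] → 'OOOOa'.
Captured: group 1 = 'O'.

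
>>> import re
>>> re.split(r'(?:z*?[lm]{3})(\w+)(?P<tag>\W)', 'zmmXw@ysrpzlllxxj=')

['zmmXw@ysrp', 'xxj', '=', '']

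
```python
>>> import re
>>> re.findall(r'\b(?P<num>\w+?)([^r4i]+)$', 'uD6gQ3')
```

The pattern matches a word boundary (`\b`, zero-width); then one or more of a word character (lazy) (captured as 'num'); then one or more of any character except [r4i] (captured); then anchored at the end.
Lazy quantifiers expand one character at a time until the remainder of the pattern can match.
Matches: at [0:6] match 'uD6gQ3', groups = ('u', 'D6gQ3').
With 2 capturing groups, `findall` returns a 2-tuple per match.

[('u', 'D6gQ3')]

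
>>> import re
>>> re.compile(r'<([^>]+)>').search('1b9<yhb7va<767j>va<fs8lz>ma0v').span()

(3, 16)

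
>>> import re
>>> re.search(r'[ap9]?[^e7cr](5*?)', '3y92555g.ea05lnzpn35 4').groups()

The pattern matches optionally one of [ap9], then any character except [e7cr]; then zero or more of a literal '5' (lazy) (captured).
Unlike `match`, `search` isn't anchored — it looks for the pattern anywhere in the string.
The match spans [0:1] → '3'.
Captured: group 1 = ''.

('',)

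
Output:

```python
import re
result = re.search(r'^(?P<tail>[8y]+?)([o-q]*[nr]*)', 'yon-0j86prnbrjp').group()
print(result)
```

yon

Pattern: anchored at the start of the string; then one or more of one of [8y] (lazy) (captured as 'tail'); then zero or more of a character in [o-q], then zero or more of one of [nr] (captured).
`re.search` tries every starting position until one works.
The match spans [0:3] → 'yon'.
Captured: group 1 = 'y', group 2 = 'on'.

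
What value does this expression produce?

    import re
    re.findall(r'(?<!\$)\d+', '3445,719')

A negative assertion filters positions out without eating any characters.
Walking the string: at [0:4] → '3445'; at [5:8] → '719'.
Since nothing is captured, `findall` lists the 2 matched substrings directly.

['3445', '719']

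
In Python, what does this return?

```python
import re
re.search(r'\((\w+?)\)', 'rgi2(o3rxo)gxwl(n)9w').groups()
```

('o3rxo',)

The match spans [4:11] → '(o3rxo)'.
Captured: group 1 = 'o3rxo'.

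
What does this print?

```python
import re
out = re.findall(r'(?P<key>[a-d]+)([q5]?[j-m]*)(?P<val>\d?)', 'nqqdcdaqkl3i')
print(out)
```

[('dcda', 'qkl', '3')]

The pattern matches one or more of a character in [a-d] (captured as 'key'); then optionally one of [q5], then zero or more of a character in [j-m] (captured); then optionally a digit (captured as 'val').
Scanning left to right: at [3:11] match 'dcdaqkl3', groups = ('dcda', 'qkl', '3').
Multiple groups make `findall` return tuples — one 3-tuple for the one match.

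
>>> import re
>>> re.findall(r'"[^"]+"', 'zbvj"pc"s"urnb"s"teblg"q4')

Matches: at [4:8] → '"pc"'; at [9:15] → '"urnb"'; at [16:23] → '"teblg"'.
Since nothing is captured, `findall` lists the 3 matched substrings directly.

['"pc"', '"urnb"', '"teblg"']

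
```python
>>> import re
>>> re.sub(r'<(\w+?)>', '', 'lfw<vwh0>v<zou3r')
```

Matches: at [3:9] → '<vwh0>'.
Every occurrence is swapped for ''.

'lfwv<zou3r'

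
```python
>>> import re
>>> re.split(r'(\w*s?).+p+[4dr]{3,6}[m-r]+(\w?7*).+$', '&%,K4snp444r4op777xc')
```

This matches zero or more of a word character, then optionally a literal 's' (captured); then one or more of any character; then one or more of the literal 'p', then 3 to 6 of one of [4dr]; then one or more of a character in [m-r]; then optionally a word character, then zero or more of the literal '7' (captured); then one or more of any character; then anchored at the end.
Matches to split on: at [0:20] → '&%,K4snp444r4op777xc'.
The group in the pattern means `split` returns the separators' captures alongside the pieces.

['', '', '777', '']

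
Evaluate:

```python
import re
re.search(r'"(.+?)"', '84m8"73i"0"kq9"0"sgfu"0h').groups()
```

The match spans [4:9] → '"73i"'.
Captured: group 1 = '73i'.

('73i',)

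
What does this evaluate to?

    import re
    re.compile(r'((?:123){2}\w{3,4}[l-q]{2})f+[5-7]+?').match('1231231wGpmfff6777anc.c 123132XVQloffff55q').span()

(0, 15)

With `match`, the pattern is implicitly anchored at the beginning.
The match spans [0:15] → '1231231wGpmfff6'.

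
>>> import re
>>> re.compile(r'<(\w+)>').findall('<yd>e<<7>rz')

Because there's exactly one group, `findall` drops the full match and keeps group 1 from each hit.

['yd', '7']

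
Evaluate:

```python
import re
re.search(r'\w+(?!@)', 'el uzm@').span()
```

The negative lookaround is zero-width — it rules out positions where the adjacent text would match, without consuming anything.
Unlike `match`, `search` isn't anchored — it looks for the pattern anywhere in the string.
The match spans [0:2] → 'el'.

(0, 2)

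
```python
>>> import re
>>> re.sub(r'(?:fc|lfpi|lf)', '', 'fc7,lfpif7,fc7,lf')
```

Alternation tries branches left to right and keeps the first one that lets the overall match succeed at that position.
Each match is replaced by ''.

'7,f7,7,'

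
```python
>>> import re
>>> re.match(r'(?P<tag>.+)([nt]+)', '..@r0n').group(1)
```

This matches one or more of any character (captured as 'tag'); then one or more of one of [nt] (captured).
`match` is anchored at position 0; if the pattern doesn't fit there, it returns None.
The match spans [0:6] → '..@r0n'.
Captured: group 1 = '..@r0', group 2 = 'n'.

'..@r0'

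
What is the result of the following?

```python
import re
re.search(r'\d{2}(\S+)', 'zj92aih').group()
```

Pattern: exactly 2 of a digit; then one or more of a non-whitespace character (captured).
`search` walks the string left to right and returns the first match it finds.
The match spans [2:7] → '92aih'.
Captured: group 1 = 'aih'.

'92aih'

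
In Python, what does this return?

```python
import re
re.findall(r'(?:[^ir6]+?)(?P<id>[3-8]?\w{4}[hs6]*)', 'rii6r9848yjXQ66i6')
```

This matches one or more of any character except [ir6] (lazy) (non-capturing group); then optionally a character in [3-8], then exactly 4 of a word character, then zero or more of one of [hs6] (captured as 'id').
A `+?`/`*?`/`{m,n}?` starts at its minimum and grows only as far as needed for what follows to match.
Scanning left to right: at [5:11] match '9848yj', group 1 = '848yj'; at [11:17] match 'XQ66i6', group 1 = 'Q66i6'.
With a single group, `findall` returns only what that group captured — 2 items.

['848yj', 'Q66i6']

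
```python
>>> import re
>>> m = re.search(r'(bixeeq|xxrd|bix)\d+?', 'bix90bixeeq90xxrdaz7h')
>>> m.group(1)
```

'bix'

Unlike `match`, `search` isn't anchored — it looks for the pattern anywhere in the string.
The match spans [0:4] → 'bix9'.
Captured: group 1 = 'bix'.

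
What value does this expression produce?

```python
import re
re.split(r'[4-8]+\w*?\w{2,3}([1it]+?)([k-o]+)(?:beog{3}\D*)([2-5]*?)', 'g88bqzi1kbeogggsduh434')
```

['g', 'i1', 'k', '', '434']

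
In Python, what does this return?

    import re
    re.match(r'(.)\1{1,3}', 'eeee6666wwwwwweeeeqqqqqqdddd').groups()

After group 1 captures some text, `\1` only succeeds where that same text appears again.
`match` is anchored at position 0; if the pattern doesn't fit there, it returns None.
The match spans [0:4] → 'eeee'.
Captured: group 1 = 'e'.

('e',)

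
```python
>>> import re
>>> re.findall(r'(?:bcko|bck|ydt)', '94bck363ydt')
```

['bck', 'ydt']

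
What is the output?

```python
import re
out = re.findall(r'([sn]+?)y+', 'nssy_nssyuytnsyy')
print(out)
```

`findall` collects group 1 from each match (3 total).

['nss', 'nss', 'ns']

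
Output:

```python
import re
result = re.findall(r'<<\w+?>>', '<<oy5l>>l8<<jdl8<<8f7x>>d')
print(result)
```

Scanning left to right: at [0:8] → '<<oy5l>>'; at [16:24] → '<<8f7x>>'.
No capturing groups, so `findall` returns the 2 full match strings.

['<<oy5l>>', '<<8f7x>>']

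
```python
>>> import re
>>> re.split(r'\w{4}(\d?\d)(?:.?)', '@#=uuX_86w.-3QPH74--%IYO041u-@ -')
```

['@#=', '86', '.-', '74', '-%', '41', '-@ -']

Because the pattern has a capturing group, `split` also inserts each captured text between the pieces.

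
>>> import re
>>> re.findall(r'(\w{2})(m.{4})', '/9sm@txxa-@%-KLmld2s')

[('9s', 'm@txx'), ('KL', 'mld2s')]

2 groups means each result is a tuple of 2 captured strings — 2 here.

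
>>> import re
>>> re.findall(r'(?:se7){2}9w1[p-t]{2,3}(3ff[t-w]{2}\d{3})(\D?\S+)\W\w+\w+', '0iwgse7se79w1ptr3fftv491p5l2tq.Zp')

[('3fftv491', 'p5l2tq')]

With 2 capturing groups, `findall` returns a 2-tuple per match.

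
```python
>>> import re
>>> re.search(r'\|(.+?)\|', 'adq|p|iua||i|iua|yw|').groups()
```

('p',)

A non-greedy quantifier consumes as few characters as it can — just enough that the remainder of the pattern still matches from where it stops; whatever follows it matches normally.
`search` walks the string left to right and returns the first match it finds.
The match spans [3:6] → '|p|'.
Captured: group 1 = 'p'.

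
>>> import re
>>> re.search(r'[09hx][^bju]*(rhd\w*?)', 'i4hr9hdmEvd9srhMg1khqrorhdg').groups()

('rhd',)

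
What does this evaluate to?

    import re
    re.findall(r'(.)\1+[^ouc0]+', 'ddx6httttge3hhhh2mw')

['d']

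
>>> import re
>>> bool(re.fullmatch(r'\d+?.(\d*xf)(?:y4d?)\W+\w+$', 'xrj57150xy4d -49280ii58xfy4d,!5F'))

False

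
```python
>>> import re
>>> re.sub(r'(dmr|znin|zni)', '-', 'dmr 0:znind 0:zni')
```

`|` is ordered: at each position the engine commits to the first alternative that works.
Each match is replaced by '-'.

'- 0:-d 0:-'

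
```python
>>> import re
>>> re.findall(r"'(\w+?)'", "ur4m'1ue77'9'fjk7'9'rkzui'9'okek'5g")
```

['1ue77', 'fjk7', 'rkzui', 'okek']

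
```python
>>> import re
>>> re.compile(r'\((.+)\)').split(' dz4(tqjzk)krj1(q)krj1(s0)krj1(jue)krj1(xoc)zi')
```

Matches to split on: at [4:44] → '(tqjzk)krj1(q)krj1(s0)krj1(jue)krj1(xoc)'.
With a capturing group present, the delimiter's captured portion is kept in the result list.

[' dz4', 'tqjzk)krj1(q)krj1(s0)krj1(jue)krj1(xoc', 'zi']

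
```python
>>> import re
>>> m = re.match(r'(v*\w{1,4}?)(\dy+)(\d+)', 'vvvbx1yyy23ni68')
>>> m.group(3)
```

The match spans [0:11] → 'vvvbx1yyy23'.
Captured: group 1 = 'vvvbx', group 2 = '1yyy', group 3 = '23'.

'23'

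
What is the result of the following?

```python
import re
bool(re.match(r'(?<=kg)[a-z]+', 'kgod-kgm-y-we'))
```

Lookahead/lookbehind check context without consuming it, so the matched span excludes the asserted characters.
`match` is anchored at position 0; if the pattern doesn't fit there, it returns None.
Here the string doesn't start with a match, so the call returns None, and `bool(None)` is False.

False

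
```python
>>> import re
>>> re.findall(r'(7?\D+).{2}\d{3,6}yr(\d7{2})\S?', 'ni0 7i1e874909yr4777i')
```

The pattern matches optionally the literal '7', then one or more of a non-digit (captured); then exactly 2 of any character, then 3 to 6 of a digit, then the literal 'yr'; then a digit, then exactly 2 of the literal '7' (captured); then optionally a non-whitespace character.
Matches: at [4:20] match '7i1e874909yr4777', groups = ('7i', '477').
2 groups means the one result is a tuple of 2 captured strings — 1 here.

[('7i', '477')]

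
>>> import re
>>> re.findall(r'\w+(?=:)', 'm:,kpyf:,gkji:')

['m', 'kpyf', 'gkji']

The `(?=…)`/`(?<=…)` assertion just peeks at neighbouring text; it doesn't advance the match position.
Matches: at [0:1] → 'm'; at [3:7] → 'kpyf'; at [9:13] → 'gkji'.
Since nothing is captured, `findall` lists the 3 matched substrings directly.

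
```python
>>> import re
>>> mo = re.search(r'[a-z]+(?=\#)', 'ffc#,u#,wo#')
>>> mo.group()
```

'ffc'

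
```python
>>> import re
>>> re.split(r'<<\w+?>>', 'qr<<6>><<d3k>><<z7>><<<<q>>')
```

['qr', '', '', '<<', '']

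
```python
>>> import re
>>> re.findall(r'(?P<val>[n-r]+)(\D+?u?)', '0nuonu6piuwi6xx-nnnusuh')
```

This matches one or more of a character in [n-r] (captured as 'val'); then one or more of a non-digit (lazy), then optionally a literal 'u' (captured).
The `?` after the quantifier makes it lazy — it takes as little as possible before letting the rest of the pattern try.
Matches: at [1:3] match 'nu', groups = ('n', 'u'); at [3:6] match 'onu', groups = ('on', 'u'); at [7:10] match 'piu', groups = ('p', 'iu'); at [16:20] match 'nnnu', groups = ('nnn', 'u').
2 groups means each result is a tuple of 2 captured strings — 4 here.

[('n', 'u'), ('on', 'u'), ('p', 'iu'), ('nnn', 'u')]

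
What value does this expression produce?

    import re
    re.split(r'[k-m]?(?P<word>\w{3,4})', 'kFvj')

The group in the pattern means `split` returns the separators' captures alongside the pieces.

['', 'Fvj', '']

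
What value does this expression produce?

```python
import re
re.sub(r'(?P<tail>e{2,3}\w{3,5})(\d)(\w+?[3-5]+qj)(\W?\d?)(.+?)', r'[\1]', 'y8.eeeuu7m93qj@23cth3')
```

Lazy quantifiers expand one character at a time until the remainder of the pattern can match.
Each match is replaced using the text its own group 1 captured.

'y8.[eeeuu]cth3'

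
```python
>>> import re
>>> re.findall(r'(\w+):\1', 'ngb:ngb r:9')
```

A backreference is literal: `\1` must see the identical characters the first group matched.
Scanning left to right: at [0:7] match 'ngb:ngb', group 1 = 'ngb'.
`findall` collects group 1 from the one match (1 total).

['ngb']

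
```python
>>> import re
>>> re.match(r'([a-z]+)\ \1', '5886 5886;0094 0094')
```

None

`\1` has to match the exact text group 1 already captured.
`match` is anchored at position 0; if the pattern doesn't fit there, it returns None.
Here position 0 doesn't satisfy it, so the call returns None.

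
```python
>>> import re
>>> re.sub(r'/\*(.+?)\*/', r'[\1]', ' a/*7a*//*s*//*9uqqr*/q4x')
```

' a[7a][s][9uqqr]q4x'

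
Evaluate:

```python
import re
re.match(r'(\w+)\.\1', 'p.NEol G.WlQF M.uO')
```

None

After group 1 captures some text, `\1` only succeeds where that same text appears again.
`re.match` won't scan ahead — the pattern has to work from the very first character.
Here the pattern fails at index 0, so the call returns None.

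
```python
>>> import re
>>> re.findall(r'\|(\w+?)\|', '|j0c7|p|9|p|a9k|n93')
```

['j0c7', '9', 'a9k']

Scanning left to right: at [0:6] match '|j0c7|', group 1 = 'j0c7'; at [7:10] match '|9|', group 1 = '9'; at [11:16] match '|a9k|', group 1 = 'a9k'.
`findall` collects group 1 from each match (3 total).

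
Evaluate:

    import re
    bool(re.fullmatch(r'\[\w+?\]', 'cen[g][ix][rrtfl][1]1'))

For `fullmatch`, every character of the input must be accounted for by the pattern.
Here there's no way to consume every character, so the call returns None, and `bool(None)` is False.

False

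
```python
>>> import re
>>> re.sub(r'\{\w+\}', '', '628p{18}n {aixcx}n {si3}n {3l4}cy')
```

Matches: at [4:8] → '{18}'; at [10:17] → '{aixcx}'; at [19:24] → '{si3}'; at [26:31] → '{3l4}'.
Every occurrence is swapped for ''.

'628pn n n cy'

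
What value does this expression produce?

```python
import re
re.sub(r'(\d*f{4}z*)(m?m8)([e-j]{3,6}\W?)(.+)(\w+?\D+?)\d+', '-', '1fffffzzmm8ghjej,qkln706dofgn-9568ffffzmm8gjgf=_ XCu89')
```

'1f-'

The pattern matches zero or more of a digit, then exactly 4 of a literal 'f', then zero or more of the literal 'z' (captured); then optionally the literal 'm', then the literal 'm8' (captured); then 3 to 6 of a character in [e-j], then optionally a non-word character (captured); then one or more of any character (captured); then one or more of a word character (lazy), then one or more of a non-digit (lazy) (captured); then one or more of a digit.
Matches: at [2:54] → 'ffffzzmm8ghjej,qkln706dofgn-9568ffffzmm8gjgf=_ XCu89'.
Each match is replaced by '-'.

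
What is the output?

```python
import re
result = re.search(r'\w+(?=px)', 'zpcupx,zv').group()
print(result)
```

The `(?=…)`/`(?<=…)` assertion just peeks at neighbouring text; it doesn't advance the match position.
`re.search` tries every starting position until one works.
The match spans [0:4] → 'zpcu'.

zpcu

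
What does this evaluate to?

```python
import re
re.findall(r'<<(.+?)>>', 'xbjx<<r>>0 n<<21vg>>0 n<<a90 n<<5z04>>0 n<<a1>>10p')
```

A non-greedy quantifier consumes as few characters as it can — just enough that the remainder of the pattern still matches from where it stops; whatever follows it matches normally.
Scanning left to right: at [4:9] match '<<r>>', group 1 = 'r'; at [12:20] match '<<21vg>>', group 1 = '21vg'; at [23:38] match '<<a90 n<<5z04>>', group 1 = 'a90 n<<5z04'; at [41:47] match '<<a1>>', group 1 = 'a1'.
Because there's exactly one group, `findall` drops the full match and keeps group 1 from each hit.

['r', '21vg', 'a90 n<<5z04', 'a1']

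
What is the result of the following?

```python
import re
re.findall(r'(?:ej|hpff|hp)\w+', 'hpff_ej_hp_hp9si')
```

['hpff_ej_hp_hp9si']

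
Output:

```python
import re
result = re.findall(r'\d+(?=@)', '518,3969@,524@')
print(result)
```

['3969', '524']

The positive lookaround only admits positions where the adjacent text matches; those characters stay outside the span.
Since nothing is captured, `findall` lists the 2 matched substrings directly.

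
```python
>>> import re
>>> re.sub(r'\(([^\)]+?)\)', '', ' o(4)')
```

' o'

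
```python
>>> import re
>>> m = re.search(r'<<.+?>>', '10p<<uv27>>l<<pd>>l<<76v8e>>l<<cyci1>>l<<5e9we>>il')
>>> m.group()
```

'<<uv27>>'

A non-greedy quantifier consumes as few characters as it can — just enough that the remainder of the pattern still matches from where it stops; whatever follows it matches normally.
The match spans [3:11] → '<<uv27>>'.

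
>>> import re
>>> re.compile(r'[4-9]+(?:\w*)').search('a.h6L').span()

(3, 5)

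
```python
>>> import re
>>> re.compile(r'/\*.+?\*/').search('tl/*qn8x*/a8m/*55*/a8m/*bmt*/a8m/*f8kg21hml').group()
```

With the lazy modifier that quantifier settles for the fewest repetitions that let the rest of the pattern succeed (the atoms after it are unaffected and can still be greedy).
Unlike `match`, `search` isn't anchored — it looks for the pattern anywhere in the string.
The match spans [2:10] → '/*qn8x*/'.

'/*qn8x*/'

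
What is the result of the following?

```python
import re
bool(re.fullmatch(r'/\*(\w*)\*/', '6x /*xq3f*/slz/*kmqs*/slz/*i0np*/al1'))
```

`re.fullmatch` requires the pattern to consume the entire string.
Here there's no way to consume every character, so the call returns None, and `bool(None)` is False.

False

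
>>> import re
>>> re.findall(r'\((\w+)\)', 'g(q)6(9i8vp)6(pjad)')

['q', '9i8vp', 'pjad']

`findall` collects group 1 from each match (3 total).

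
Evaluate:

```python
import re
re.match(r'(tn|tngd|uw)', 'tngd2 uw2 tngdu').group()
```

'tn'

Alternation isn't longest-match — the leftmost alternative that fits at this position is chosen.
`re.match` only tries the pattern at the start of the string.
The match spans [0:2] → 'tn'.
Captured: group 1 = 'tn'.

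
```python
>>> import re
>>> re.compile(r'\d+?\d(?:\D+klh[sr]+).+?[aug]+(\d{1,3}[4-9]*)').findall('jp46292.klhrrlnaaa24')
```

['24']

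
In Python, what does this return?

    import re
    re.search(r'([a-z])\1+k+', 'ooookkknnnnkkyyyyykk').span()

After group 1 captures some text, `\1` only succeeds where that same text appears again.
The match spans [0:7] → 'ooookkk'.

(0, 7)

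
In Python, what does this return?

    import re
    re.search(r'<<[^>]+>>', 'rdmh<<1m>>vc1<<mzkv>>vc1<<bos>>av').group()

`re.search` scans for the first position where the pattern succeeds.
The match spans [4:10] → '<<1m>>'.

'<<1m>>'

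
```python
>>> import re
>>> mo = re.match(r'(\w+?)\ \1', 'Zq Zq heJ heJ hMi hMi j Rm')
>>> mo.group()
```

`re.match` only tries the pattern at the start of the string.
The match spans [0:5] → 'Zq Zq'.

'Zq Zq'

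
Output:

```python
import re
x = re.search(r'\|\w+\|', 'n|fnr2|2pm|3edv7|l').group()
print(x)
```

The match spans [1:7] → '|fnr2|'.

|fnr2|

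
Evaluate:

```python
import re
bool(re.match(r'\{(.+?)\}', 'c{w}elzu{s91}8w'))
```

False

`match` is anchored at position 0; if the pattern doesn't fit there, it returns None.
Here the pattern fails at index 0, so the call returns None, and `bool(None)` is False.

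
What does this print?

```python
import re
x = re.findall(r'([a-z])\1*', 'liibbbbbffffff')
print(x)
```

`\1` is not a pattern — it's the concrete string captured by group 1, re-applied verbatim.
Because there's exactly one group, `findall` drops the full match and keeps group 1 from each hit.

['l', 'i', 'b', 'f']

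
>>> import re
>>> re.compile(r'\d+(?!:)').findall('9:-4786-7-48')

The negative lookahead/lookbehind blocks any match where the forbidden context is present.
`findall` yields the raw match text (3 of them) because the pattern has no groups.

['4786', '7', '48']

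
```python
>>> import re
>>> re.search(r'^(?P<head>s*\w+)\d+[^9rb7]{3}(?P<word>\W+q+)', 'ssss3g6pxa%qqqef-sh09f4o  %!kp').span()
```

(0, 14)

The pattern matches anchored at the start of the string; then zero or more of the literal 's', then one or more of a word character (captured as 'head'); then one or more of a digit, then exactly 3 of any character except [9rb7]; then one or more of a non-word character, then one or more of a literal 'q' (captured as 'word').
`search` walks the string left to right and returns the first match it finds.
The match spans [0:14] → 'ssss3g6pxa%qqq'.
Captured: group 1 = 'ssss3g', group 2 = '%qqq'.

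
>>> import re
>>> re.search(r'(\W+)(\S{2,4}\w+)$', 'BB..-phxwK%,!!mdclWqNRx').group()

'%,!!mdclWqNRx'

The match spans [10:23] → '%,!!mdclWqNRx'.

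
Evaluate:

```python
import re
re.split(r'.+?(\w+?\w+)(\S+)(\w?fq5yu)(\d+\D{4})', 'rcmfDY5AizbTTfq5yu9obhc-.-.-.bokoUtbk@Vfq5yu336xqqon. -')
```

Because the quantifier is non-greedy, it stops expanding at the earliest point where the rest of the pattern can succeed.
With a capturing group present, the delimiter's captured portion is kept in the result list.

['', 'cmfDY5AizbTTfq5yu9obhc', '-.-.-.bokoUtbk@V', 'fq5yu', '336xqqo', 'n. -']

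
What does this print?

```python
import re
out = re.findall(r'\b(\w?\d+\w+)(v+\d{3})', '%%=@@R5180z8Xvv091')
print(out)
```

This matches a word boundary (`\b`, zero-width); then optionally a word character, then one or more of a digit, then one or more of a word character (captured); then one or more of the literal 'v', then exactly 3 of a digit (captured).
Scanning left to right: at [5:18] match 'R5180z8Xvv091', groups = ('R5180z8Xv', 'v091').
Multiple groups make `findall` return tuples — one 2-tuple for the one match.

[('R5180z8Xv', 'v091')]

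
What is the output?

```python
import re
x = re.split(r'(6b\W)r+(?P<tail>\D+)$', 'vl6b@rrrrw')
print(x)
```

['vl', '6b@', 'w', '']

This matches the literal '6b', then a non-word character (captured); then one or more of a literal 'r'; then one or more of a non-digit (captured as 'tail'); then anchored at the end.
Matches to split on: at [2:10] → '6b@rrrrw'.
Because the pattern has a capturing group, `split` also inserts each captured text between the pieces.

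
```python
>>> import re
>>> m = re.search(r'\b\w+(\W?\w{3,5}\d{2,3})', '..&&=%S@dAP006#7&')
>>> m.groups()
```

The pattern matches a word boundary (`\b`, zero-width); then one or more of a word character; then optionally a non-word character, then 3 to 5 of a word character, then 2 to 3 of a digit (captured).
`re.search` scans for the first position where the pattern succeeds.
The match spans [6:14] → 'S@dAP006'.
Captured: group 1 = '@dAP006'.

('@dAP006',)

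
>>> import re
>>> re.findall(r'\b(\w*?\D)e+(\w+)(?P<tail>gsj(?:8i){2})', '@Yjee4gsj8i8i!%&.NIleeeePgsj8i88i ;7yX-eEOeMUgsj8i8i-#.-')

[('Yj', '4', 'gsj8i8i'), ('7yX-', 'EOeMU', 'gsj8i8i')]

The `?` after the quantifier makes it lazy — it takes as little as possible before letting the rest of the pattern try.
`findall` packs the 3 group values into a tuple for every match.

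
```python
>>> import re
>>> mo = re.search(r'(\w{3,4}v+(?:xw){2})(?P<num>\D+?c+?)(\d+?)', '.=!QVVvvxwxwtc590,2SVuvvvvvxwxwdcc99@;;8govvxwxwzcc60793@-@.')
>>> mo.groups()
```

The match spans [3:15] → 'QVVvvxwxwtc5'.
Captured: group 1 = 'QVVvvxwxw', group 2 = 'tc', group 3 = '5'.

('QVVvvxwxw', 'tc', '5')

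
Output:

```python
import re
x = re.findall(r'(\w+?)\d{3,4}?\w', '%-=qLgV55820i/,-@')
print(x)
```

['qLgV']

This matches one or more of a word character (lazy) (captured); then 3 to 4 of a digit (lazy), then a word character.
Matches: at [3:11] match 'qLgV5582', group 1 = 'qLgV'.
With a single group, `findall` returns only what that group captured — 1 item.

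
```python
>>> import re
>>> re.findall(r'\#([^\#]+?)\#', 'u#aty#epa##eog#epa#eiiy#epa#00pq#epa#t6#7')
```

['aty', 'eog', 'eiiy', '00pq', 't6']

Matches: at [1:6] match '#aty#', group 1 = 'aty'; at [10:15] match '#eog#', group 1 = 'eog'; at [18:24] match '#eiiy#', group 1 = 'eiiy'; at [27:33] match '#00pq#', group 1 = '00pq'; at [36:40] match '#t6#', group 1 = 't6'.
Because there's exactly one group, `findall` drops the full match and keeps group 1 from each hit.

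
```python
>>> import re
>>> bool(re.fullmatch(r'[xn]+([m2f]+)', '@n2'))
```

False

`re.fullmatch` is like wrapping the pattern in `^…$` (in single-line mode).
Here the string isn't matched end-to-end, so the call returns None, and `bool(None)` is False.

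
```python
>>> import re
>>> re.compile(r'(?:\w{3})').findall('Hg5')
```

['Hg5']

Pattern: exactly 3 of a word character (non-capturing group).
With no groups in the pattern, `findall` gives back each whole match — 1 here.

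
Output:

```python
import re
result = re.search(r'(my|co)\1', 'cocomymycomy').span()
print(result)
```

(0, 4)

A backreference is literal: `\1` must see the identical characters the first group matched.
`re.search` scans for the first position where the pattern succeeds.
The match spans [0:4] → 'coco'.
Captured: group 1 = 'co'.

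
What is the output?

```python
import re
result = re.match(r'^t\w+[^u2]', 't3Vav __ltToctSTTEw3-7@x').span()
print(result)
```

(0, 6)

This matches anchored at the start of the string; then a literal 't', then one or more of a word character; then any character except [u2].
`re.match` only tries the pattern at the start of the string.
The match spans [0:6] → 't3Vav '.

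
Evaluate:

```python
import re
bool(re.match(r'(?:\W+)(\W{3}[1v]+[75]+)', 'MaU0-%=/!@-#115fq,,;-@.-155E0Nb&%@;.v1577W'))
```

False

Pattern: one or more of a non-word character (non-capturing group); then exactly 3 of a non-word character, then one or more of one of [1v], then one or more of one of [75] (captured).
`re.match` won't scan ahead — the pattern has to work from the very first character.
Here the pattern fails at index 0, so the call returns None, and `bool(None)` is False.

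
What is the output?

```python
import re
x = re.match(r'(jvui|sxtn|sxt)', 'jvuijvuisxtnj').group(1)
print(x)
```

`match` is anchored at position 0; if the pattern doesn't fit there, it returns None.
The match spans [0:4] → 'jvui'.
Captured: group 1 = 'jvui'.

jvui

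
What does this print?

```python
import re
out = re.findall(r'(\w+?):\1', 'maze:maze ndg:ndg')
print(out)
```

['maze', 'ndg']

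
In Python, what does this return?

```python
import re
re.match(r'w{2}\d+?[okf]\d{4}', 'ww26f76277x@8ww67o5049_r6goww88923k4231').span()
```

(0, 9)

This matches exactly 2 of a literal 'w'; then one or more of a digit (lazy), then one of [okf], then exactly 4 of a digit.
`re.match` won't scan ahead — the pattern has to work from the very first character.
The match spans [0:9] → 'ww26f7627'.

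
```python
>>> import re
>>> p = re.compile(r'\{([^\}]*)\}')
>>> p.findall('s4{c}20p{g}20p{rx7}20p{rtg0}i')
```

['c', 'g', 'rx7', 'rtg0']

Matches: at [2:5] match '{c}', group 1 = 'c'; at [8:11] match '{g}', group 1 = 'g'; at [14:19] match '{rx7}', group 1 = 'rx7'; at [22:28] match '{rtg0}', group 1 = 'rtg0'.
Because there's exactly one group, `findall` drops the full match and keeps group 1 from each hit.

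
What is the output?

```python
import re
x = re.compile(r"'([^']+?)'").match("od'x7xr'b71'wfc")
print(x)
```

None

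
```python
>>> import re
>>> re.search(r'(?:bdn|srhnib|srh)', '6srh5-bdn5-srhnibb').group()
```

The match spans [1:4] → 'srh'.

'srh'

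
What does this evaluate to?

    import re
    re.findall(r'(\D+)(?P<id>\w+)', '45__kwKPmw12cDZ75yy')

[('__kwKPmw', '12cDZ75yy')]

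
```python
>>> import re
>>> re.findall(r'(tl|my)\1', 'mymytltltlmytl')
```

['my', 'tl']

A backreference is literal: `\1` must see the identical characters the first group matched.
Matches: at [0:4] match 'mymy', group 1 = 'my'; at [4:8] match 'tltl', group 1 = 'tl'.
One capturing group, so `findall` returns just the captured substring from each match — 2 in all.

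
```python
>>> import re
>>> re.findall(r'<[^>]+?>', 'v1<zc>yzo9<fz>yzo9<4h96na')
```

Walking the string: at [2:6] → '<zc>'; at [10:14] → '<fz>'.
No capturing groups, so `findall` returns the 2 full match strings.

['<zc>', '<fz>']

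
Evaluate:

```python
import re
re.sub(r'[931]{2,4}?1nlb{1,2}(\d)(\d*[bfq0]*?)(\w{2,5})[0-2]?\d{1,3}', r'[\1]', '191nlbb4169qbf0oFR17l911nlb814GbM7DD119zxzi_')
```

'[4]oFR17l[8]DD119zxzi_'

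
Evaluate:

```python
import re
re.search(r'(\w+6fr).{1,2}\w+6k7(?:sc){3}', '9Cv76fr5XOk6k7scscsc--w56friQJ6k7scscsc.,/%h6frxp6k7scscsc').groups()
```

This matches one or more of a word character, then the literal '6fr' (captured); then 1 to 2 of any character, then one or more of a word character; then the literal '6k7', then the literal 'sc' repeated 3 times.
`re.search` tries every starting position until one works.
The match spans [0:20] → '9Cv76fr5XOk6k7scscsc'.
Captured: group 1 = '9Cv76fr'.

('9Cv76fr',)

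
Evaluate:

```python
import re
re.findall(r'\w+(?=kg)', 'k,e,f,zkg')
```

['z']

Because the assertion is zero-width, the text it checks is not consumed and won't appear in the result.
Since nothing is captured, `findall` lists the 1 matched substring directly.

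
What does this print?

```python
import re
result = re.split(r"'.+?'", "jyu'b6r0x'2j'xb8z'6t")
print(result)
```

['jyu', '2j', '6t']

Lazy quantifiers expand one character at a time until the remainder of the pattern can match.
Matches to split on: at [3:10] → "'b6r0x'"; at [12:18] → "'xb8z'".
`split` removes every match and returns the 3 fragments in between.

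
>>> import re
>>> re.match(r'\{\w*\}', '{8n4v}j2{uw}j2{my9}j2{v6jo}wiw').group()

'{8n4v}'

`re.match` won't scan ahead — the pattern has to work from the very first character.
The match spans [0:6] → '{8n4v}'.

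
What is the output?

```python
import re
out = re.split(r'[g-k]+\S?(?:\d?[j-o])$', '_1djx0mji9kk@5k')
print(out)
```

['_1djx0mji9', '']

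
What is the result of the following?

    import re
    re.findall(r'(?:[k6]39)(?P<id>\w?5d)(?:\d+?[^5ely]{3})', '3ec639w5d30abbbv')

['w5d']

`findall` collects group 1 from the one match (1 total).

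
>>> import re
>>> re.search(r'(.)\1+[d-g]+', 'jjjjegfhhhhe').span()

`\1` has to match the exact text group 1 already captured.
The match spans [0:7] → 'jjjjegf'.

(0, 7)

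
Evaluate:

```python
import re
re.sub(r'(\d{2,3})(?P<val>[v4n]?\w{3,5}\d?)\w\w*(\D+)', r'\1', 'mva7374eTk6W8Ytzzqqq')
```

The pattern matches 2 to 3 of a digit (captured); then optionally one of [v4n], then 3 to 5 of a word character, then optionally a digit (captured as 'val'); then a word character, then zero or more of a word character; then one or more of a non-digit (captured).
`\1` in the replacement pulls in group 1's text for each match.

'mva737'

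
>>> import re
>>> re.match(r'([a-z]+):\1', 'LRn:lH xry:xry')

`re.match` won't scan ahead — the pattern has to work from the very first character.
Here position 0 doesn't satisfy it, so the call returns None.

None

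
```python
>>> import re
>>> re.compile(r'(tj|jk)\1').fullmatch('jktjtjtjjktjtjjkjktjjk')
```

The backreference `\1` re-matches whatever the first group consumed, character for character.
`fullmatch` succeeds only if the pattern covers the string from start to end.
Here there's no way to consume every character, so the call returns None.

None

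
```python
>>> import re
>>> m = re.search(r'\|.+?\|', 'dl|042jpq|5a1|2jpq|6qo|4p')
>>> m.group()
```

A non-greedy quantifier consumes as few characters as it can — just enough that the remainder of the pattern still matches from where it stops; whatever follows it matches normally.
The match spans [2:10] → '|042jpq|'.

'|042jpq|'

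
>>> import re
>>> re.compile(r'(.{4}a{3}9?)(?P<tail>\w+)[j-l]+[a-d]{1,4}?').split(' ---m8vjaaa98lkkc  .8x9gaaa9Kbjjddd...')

A `+?`/`*?`/`{m,n}?` starts at its minimum and grows only as far as needed for what follows to match.
Because the pattern has a capturing group, `split` also inserts each captured text between the pieces.

[' ---', 'm8vjaaa9', '8lk', '  .', '8x9gaaa9', 'Kbj', 'dd...']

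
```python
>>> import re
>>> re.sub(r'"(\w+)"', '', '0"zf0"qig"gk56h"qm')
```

'0qigqm'

Matches: at [1:6] → '"zf0"'; at [9:16] → '"gk56h"'.
`sub` substitutes '' at each match site.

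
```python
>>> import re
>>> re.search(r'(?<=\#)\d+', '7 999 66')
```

Lookahead/lookbehind check context without consuming it, so the matched span excludes the asserted characters.
`search` walks the string left to right and returns the first match it finds.
Here nothing in the string fits, so the call returns None.

None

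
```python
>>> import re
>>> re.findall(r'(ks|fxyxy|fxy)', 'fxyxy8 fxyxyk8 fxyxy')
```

Alternation isn't longest-match — the leftmost alternative that fits at this position is chosen.
Because there's exactly one group, `findall` drops the full match and keeps group 1 from each hit.

['fxyxy', 'fxyxy', 'fxyxy']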